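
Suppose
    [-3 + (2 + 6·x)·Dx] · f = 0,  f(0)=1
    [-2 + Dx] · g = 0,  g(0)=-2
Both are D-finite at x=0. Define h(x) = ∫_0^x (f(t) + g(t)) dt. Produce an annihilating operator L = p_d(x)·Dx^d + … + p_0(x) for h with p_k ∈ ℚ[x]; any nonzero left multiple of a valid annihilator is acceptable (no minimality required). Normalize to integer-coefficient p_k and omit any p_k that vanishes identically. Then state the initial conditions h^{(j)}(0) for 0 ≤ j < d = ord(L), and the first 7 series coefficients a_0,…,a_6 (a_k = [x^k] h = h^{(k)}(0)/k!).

f: a_k = 1, 3/2, -9/8, 27/16, -405/128, 1701/256, -15309/1024, …
g: a_k = -2, -4, -4, -8/3, -4/3, -8/15, -8/45, …
h₀=f+g: left-lcm gives L₀, ord ≤ 2.
Integrate: L := L₀·Dx.
L = (42 + 72·x)·Dx + (-25 - 96·x - 144·x^2)·Dx^2 + (2 + 30·x + 72·x^2)·Dx^3  (order 3).
h: a_k = 0, -1, -5/4, -41/24, -47/192, -1727/1920, 23467/23040, …
ICs: h(0) = 0, h′(0) = -1, h′′(0) = -5/2.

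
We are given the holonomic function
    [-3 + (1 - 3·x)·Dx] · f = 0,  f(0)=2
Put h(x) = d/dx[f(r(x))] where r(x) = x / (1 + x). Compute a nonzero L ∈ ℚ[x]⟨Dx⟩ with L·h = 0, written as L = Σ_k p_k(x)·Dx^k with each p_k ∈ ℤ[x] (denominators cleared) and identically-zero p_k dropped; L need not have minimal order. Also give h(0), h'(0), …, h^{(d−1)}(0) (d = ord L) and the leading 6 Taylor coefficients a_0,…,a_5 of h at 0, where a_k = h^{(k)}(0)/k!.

L = 4 + (-1 + 2·x)·Dx  (order 1).
h: a_k = 6, 24, 72, 192, 480, 1152, …
ICs: h(0) = 6.

f: a_k = 2, 6, 18, 54, 162, 486, …
f∘r: x↦r, Dx↦Dx/r' in L_f ⇒ L₀.
h₀' ⇒ L via d/dx closure of L₀.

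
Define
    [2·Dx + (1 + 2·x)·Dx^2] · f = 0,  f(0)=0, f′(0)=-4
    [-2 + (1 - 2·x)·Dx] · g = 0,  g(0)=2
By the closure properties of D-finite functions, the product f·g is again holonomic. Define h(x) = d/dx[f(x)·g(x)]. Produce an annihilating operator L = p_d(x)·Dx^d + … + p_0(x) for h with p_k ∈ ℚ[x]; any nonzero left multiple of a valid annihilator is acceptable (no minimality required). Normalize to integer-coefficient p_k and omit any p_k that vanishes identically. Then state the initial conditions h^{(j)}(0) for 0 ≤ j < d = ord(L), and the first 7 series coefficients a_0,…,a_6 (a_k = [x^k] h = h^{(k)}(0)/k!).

L = 16 + (2 + 20·x)·Dx + (-1 + 4·x^2)·Dx^2  (order 2).
h: a_k = -8, -16, -80, -448/3, -1504/3, -4736/5, -40832/15, …
ICs: h(0) = -8, h′(0) = -16.

f: a_k = 0, -4, 4, -16/3, 8, -64/5, 64/3, …
g: a_k = 2, 4, 8, 16, 32, 64, 128, …
f·g: L₀ = L_f ⊗_s L_g, ord ≤ 2·1.
Derive L from L₀ (diff closure).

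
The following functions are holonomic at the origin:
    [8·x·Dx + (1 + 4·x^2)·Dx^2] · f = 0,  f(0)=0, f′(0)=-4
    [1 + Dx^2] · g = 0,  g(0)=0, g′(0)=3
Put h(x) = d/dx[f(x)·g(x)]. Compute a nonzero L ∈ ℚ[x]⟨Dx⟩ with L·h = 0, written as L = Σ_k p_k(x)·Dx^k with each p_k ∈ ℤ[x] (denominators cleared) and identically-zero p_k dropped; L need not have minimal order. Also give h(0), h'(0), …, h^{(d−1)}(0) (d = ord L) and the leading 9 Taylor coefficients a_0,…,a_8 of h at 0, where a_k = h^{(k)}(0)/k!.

f: a_k = 0, -4, 0, 16/3, 0, -64/5, 0, 256/7, 0, …
g: a_k = 0, 3, 0, -1/2, 0, 1/40, 0, -1/1680, 0, …
h₀=f·g: eliminate ⇒ L₀, order ≤ 2·2.
h₀' ⇒ L via d/dx closure of L₀.
L = (3893 + 34584·x^2 + 286832·x^4 + 57600·x^6 + 768·x^8 - 10240·x^10 + 4096·x^12) + (2192·x + 44864·x^3 + 156160·x^5 + 51200·x^7 + 20480·x^9 + 16384·x^11)·Dx + (3978 + 36208·x^2 + 296160·x^4 + 76288·x^6 + 9728·x^8 - 4096·x^10 + 8192·x^12)·Dx^2 + (2192·x + 44864·x^3 + 156160·x^5 + 51200·x^7 + 20480·x^9 + 16384·x^11)·Dx^3 + (85 + 1624·x^2 + 9328·x^4 + 18688·x^6 + 8960·x^8 + 6144·x^10 + 4096·x^12)·Dx^4  (order 4).
h: a_k = 0, -24, 0, 72, 0, -247, 0, 930, 0, …
ICs: h(0) = 0, h′(0) = -24, h′′(0) = 0, h′′′(0) = 432.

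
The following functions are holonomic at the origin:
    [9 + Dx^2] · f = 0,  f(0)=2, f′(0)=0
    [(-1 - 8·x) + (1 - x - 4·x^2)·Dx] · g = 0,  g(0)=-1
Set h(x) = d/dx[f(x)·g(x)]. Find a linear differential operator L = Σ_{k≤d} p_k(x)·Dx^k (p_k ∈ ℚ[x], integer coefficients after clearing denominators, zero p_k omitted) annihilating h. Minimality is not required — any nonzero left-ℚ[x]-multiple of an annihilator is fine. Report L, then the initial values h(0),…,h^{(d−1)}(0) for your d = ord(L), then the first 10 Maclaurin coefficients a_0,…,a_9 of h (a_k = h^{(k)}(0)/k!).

L = (-33 - 162·x - 567·x^2 + 648·x^3 + 1296·x^4) + (6 + 66·x + 216·x^2 + 576·x^3)·Dx + (1 - 10·x - 31·x^2 + 72·x^3 + 144·x^4)·Dx^2  (order 2).
h: a_k = -2, -2, -27, -79, -1115/4, -15927/20, -99603/40, -1986769/280, -9313317/448, -18744383/320, …
ICs: h(0) = -2, h′(0) = -2.

f: a_k = 2, 0, -9, 0, 27/4, 0, -81/40, 0, 729/2240, 0, …
g: a_k = -1, -1, -5, -9, -29, -65, -181, -441, -1165, -2929, …
f·g: L₀ = L_f ⊗_s L_g, ord ≤ 2·1.
Derive L from L₀ (diff closure).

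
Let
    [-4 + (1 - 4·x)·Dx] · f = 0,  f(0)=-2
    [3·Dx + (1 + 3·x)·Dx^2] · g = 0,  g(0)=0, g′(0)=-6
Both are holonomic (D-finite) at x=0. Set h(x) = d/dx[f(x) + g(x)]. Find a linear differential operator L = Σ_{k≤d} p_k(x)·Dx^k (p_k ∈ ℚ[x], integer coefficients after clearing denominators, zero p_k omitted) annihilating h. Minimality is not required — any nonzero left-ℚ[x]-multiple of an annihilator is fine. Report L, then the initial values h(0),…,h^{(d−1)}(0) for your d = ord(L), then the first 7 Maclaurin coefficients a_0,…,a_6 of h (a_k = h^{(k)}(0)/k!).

L = (432 + 288·x) + (78 + 720·x + 576·x^2)·Dx + (-11 - x + 144·x^2 + 144·x^3)·Dx^2  (order 2).
h: a_k = -14, -46, -438, -1886, -10726, -47694, -233750, …
ICs: h(0) = -14, h′(0) = -46.

f: a_k = -2, -8, -32, -128, -512, -2048, -8192, …
g: a_k = 0, -6, 9, -18, 81/2, -486/5, 243, …
h₀=f+g: left-lcm gives L₀, ord ≤ 3.
Differentiate: ansatz ord ≤ ord L₀ ⇒ L.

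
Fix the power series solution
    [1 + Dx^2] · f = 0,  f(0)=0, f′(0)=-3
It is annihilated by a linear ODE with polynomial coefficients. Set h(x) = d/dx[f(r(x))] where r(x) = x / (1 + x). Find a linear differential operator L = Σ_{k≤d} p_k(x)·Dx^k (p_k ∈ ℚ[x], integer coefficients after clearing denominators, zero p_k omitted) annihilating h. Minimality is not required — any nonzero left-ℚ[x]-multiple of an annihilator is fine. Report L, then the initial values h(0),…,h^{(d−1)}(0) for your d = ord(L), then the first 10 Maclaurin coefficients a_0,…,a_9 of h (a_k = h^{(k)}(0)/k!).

L = (7 + 12·x + 6·x^2) + (6 + 18·x + 18·x^2 + 6·x^3)·Dx + (1 + 4·x + 6·x^2 + 4·x^3 + x^4)·Dx^2  (order 2).
h: a_k = -3, 6, -15/2, 6, -1/8, -45/4, 6931/240, -1591/30, 224179/2688, -159935/1344, …
ICs: h(0) = -3, h′(0) = 6.

f: a_k = 0, -3, 0, 1/2, 0, -1/40, 0, 1/1680, 0, -1/120960, …
Change of var in L_f (x↦r) gives L₀.
h₀' ⇒ L via d/dx closure of L₀.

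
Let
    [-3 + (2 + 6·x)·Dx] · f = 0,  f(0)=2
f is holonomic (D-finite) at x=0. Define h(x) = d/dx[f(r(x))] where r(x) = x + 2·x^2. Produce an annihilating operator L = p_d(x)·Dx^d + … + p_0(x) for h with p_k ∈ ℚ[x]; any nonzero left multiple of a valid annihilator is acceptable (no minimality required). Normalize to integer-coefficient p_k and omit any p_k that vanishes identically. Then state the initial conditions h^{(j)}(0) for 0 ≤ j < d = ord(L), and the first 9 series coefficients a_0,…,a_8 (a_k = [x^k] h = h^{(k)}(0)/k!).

L = 5 + (-2 - 14·x - 36·x^2 - 48·x^3)·Dx  (order 1).
h: a_k = 3, 15/2, -135/8, 315/16, 2025/128, -33615/256, 292005/1024, -282285/2048, -35352855/32768, …
ICs: h(0) = 3.

f: a_k = 2, 3, -9/4, 27/8, -405/64, 1701/128, -15309/512, 72171/1024, -2814669/16384, …
Change of var in L_f (x↦r) gives L₀.
Differentiate: ansatz ord ≤ ord L₀ ⇒ L.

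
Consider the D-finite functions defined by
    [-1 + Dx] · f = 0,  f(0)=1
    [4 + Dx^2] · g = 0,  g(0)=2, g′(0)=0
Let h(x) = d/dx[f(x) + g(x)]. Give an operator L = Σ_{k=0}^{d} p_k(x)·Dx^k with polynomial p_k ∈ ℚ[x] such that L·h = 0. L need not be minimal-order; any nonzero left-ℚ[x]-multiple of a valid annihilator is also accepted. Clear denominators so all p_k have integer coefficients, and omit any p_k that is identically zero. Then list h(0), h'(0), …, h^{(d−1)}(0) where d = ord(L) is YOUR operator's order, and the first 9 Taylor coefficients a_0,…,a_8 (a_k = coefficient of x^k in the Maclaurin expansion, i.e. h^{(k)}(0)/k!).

f: a_k = 1, 1, 1/2, 1/6, 1/24, 1/120, 1/720, 1/5040, 1/40320, …
g: a_k = 2, 0, -4, 0, 4/3, 0, -8/45, 0, 4/315, …
L₀ := lclm(L_f,L_g); ord L₀ ≤ 1+2.
Differentiate: ansatz ord ≤ ord L₀ ⇒ L.
L = 4 - 4·Dx + Dx^2 - Dx^3  (order 3).
h: a_k = 1, -7, 1/2, 11/2, 1/24, -127/120, 1/720, 57/560, 1/40320, …
ICs: h(0) = 1, h′(0) = -7, h′′(0) = 1.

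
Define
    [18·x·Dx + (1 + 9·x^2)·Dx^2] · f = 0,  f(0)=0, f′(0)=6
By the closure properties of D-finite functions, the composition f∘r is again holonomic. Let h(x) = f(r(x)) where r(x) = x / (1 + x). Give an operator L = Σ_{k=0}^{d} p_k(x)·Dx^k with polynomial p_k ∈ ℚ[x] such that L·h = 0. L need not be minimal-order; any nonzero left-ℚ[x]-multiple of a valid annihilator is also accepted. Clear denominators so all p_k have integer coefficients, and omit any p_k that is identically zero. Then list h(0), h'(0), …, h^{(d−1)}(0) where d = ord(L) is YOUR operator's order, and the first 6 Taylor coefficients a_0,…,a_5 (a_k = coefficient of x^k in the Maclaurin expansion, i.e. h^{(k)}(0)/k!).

f: a_k = 0, 6, 0, -18, 0, 486/5, …
L₀ from L_f via x↦r, Dx↦r'^{-1}Dx.
L = (2 + 20·x)·Dx + (1 + 2·x + 10·x^2)·Dx^2  (order 2).
h: a_k = 0, 6, -6, -12, 48, -24/5, …
ICs: h(0) = 0, h′(0) = 6.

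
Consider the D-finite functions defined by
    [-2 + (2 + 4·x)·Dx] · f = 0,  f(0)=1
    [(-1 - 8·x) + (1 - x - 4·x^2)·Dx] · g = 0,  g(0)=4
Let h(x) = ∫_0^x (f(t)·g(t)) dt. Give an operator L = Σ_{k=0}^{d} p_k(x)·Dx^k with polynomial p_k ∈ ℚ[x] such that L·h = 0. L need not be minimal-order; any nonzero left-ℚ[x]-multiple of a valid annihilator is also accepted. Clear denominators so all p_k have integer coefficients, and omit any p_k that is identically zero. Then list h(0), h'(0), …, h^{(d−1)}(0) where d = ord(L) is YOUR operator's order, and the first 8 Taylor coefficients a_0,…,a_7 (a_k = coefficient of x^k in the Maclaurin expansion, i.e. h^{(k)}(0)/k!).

L = (2 + 9·x + 12·x^2)·Dx + (-1 - x + 6·x^2 + 8·x^3)·Dx^2  (order 2).
h: a_k = 0, 4, 4, 22/3, 14, 283/10, 123/2, 3719/28, …
ICs: h(0) = 0, h′(0) = 4.

f: a_k = 1, 1, -1/2, 1/2, -5/8, 7/8, -21/16, 33/16, …
g: a_k = 4, 4, 20, 36, 116, 260, 724, 1764, …
h₀=f·g: eliminate ⇒ L₀, order ≤ 1·1.
Integrate: L := L₀·Dx.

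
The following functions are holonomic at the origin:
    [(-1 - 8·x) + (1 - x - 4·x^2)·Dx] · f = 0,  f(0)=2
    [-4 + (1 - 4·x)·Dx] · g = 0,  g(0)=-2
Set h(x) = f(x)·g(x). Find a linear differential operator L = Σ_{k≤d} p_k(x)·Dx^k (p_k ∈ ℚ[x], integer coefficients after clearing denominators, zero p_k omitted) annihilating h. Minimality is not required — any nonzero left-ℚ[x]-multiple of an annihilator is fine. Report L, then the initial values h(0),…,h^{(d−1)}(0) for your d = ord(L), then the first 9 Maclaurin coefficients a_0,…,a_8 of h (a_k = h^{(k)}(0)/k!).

f: a_k = 2, 2, 10, 18, 58, 130, 362, 882, 2330, …
g: a_k = -2, -8, -32, -128, -512, -2048, -8192, -32768, -131072, …
Sym-product of L_f,L_g gives L₀ (≤ ord 1).
L = (-5 + 48·x^2) + (1 - 5·x + 16·x^3)·Dx  (order 1).
h: a_k = -4, -20, -100, -436, -1860, -7700, -31524, -127860, -516100, …
ICs: h(0) = -4.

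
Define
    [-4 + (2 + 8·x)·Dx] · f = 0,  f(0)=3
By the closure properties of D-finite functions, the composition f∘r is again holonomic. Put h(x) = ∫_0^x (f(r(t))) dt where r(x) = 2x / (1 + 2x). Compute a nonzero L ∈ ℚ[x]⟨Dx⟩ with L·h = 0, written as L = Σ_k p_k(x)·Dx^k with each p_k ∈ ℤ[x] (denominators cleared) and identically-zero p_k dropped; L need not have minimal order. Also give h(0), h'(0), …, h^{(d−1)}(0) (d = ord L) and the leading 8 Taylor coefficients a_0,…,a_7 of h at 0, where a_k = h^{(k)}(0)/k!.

L = -4·Dx + (1 + 12·x + 20·x^2)·Dx^2  (order 2).
h: a_k = 0, 3, 6, -16, 60, -288, 1632, -72192/7, …
ICs: h(0) = 0, h′(0) = 3.

f: a_k = 3, 6, -6, 12, -30, 84, -252, 792, …
Substitute x→r, Dx→(1/r')Dx; clear ⇒ L₀.
∫: right-multiply L₀ by Dx.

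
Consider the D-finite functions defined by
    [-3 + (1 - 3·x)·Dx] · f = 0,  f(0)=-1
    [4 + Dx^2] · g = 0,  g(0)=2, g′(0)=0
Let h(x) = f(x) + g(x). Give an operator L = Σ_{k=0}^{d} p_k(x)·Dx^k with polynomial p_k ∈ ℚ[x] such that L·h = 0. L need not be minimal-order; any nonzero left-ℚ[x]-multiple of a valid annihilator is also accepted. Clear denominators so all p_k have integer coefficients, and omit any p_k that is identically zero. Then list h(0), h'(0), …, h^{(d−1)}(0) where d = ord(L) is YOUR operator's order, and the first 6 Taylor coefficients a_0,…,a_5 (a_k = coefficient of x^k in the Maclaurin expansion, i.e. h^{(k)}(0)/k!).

L = (348 - 144·x + 216·x^2) + (-44 + 180·x - 216·x^2 + 216·x^3)·Dx + (87 - 36·x + 54·x^2)·Dx^2 + (-11 + 45·x - 54·x^2 + 54·x^3)·Dx^3  (order 3).
h: a_k = 1, -3, -13, -27, -239/3, -243, …
ICs: h(0) = 1, h′(0) = -3, h′′(0) = -26.

f: a_k = -1, -3, -9, -27, -81, -243, …
g: a_k = 2, 0, -4, 0, 4/3, 0, …
Weyl lclm of L_f,L_g ⇒ L₀ (ord ≤ 3).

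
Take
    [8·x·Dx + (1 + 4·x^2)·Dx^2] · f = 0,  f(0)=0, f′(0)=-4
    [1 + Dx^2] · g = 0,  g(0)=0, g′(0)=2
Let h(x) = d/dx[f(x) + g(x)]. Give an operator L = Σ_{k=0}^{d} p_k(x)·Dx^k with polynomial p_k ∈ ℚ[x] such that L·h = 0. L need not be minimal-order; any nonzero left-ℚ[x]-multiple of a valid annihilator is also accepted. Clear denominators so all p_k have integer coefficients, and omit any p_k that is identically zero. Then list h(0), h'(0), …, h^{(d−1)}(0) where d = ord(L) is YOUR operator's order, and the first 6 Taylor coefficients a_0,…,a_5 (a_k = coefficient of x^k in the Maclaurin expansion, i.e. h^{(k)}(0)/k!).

L = (-376·x + 1600·x^3 + 128·x^5) + (-7 + 76·x^2 + 432·x^4 + 64·x^6)·Dx + (-376·x + 1600·x^3 + 128·x^5)·Dx^2 + (-7 + 76·x^2 + 432·x^4 + 64·x^6)·Dx^3  (order 3).
h: a_k = -2, 0, 15, 0, -767/12, 0, …
ICs: h(0) = -2, h′(0) = 0, h′′(0) = 30.

f: a_k = 0, -4, 0, 16/3, 0, -64/5, …
g: a_k = 0, 2, 0, -1/3, 0, 1/60, …
Sum ⇒ L₀ = lclm(L_f,L_g) in ℚ(x)⟨Dx⟩.
Derive L from L₀ (diff closure).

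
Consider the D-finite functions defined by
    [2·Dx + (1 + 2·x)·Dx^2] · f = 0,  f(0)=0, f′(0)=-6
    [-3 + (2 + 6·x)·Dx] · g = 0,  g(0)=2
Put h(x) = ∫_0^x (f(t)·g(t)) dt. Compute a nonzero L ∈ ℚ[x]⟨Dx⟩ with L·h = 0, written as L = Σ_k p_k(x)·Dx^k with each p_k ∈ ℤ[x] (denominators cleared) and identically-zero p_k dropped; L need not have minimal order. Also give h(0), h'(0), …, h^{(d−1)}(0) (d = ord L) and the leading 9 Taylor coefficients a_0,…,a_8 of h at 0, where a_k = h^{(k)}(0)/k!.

f: a_k = 0, -6, 6, -8, 12, -96/5, 32, -384/7, 96, …
g: a_k = 2, 3, -9/4, 27/8, -405/64, 1701/128, -15309/512, 72171/1024, -2814669/16384, …
f·g: L₀ = L_f ⊗_s L_g, ord ≤ 2·1.
h=∫₀ˣh₀: take L = L₀·Dx.
L = (15 + 18·x)·Dx + (-4 - 12·x)·Dx^2 + (4 + 32·x + 84·x^2 + 72·x^3)·Dx^3  (order 3).
h: a_k = 0, 0, -6, -2, 31/8, -27/4, 3937/320, -52897/2240, 3402537/71680, …
ICs: h(0) = 0, h′(0) = 0, h′′(0) = -12.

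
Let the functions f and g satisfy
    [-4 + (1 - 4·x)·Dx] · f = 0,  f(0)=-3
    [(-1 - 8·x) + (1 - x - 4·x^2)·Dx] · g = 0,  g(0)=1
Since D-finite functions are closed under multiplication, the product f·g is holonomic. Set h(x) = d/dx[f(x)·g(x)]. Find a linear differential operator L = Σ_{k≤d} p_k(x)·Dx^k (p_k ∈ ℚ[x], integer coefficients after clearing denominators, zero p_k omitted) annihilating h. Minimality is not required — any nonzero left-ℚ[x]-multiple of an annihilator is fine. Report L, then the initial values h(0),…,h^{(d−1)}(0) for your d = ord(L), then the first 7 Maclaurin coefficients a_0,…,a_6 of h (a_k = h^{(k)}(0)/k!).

f: a_k = -3, -12, -48, -192, -768, -3072, -12288, …
g: a_k = 1, 1, 5, 9, 29, 65, 181, …
Product ⇒ symmetric product L₀, ord ≤ 1.
Differentiate: ansatz ord ≤ ord L₀ ⇒ L.
L = (50 - 96·x - 480·x^2 + 3072·x^4) + (-5 + 25·x + 48·x^2 - 320·x^3 + 768·x^5)·Dx  (order 1).
h: a_k = -15, -150, -981, -5580, -28875, -141858, -671265, …
ICs: h(0) = -15.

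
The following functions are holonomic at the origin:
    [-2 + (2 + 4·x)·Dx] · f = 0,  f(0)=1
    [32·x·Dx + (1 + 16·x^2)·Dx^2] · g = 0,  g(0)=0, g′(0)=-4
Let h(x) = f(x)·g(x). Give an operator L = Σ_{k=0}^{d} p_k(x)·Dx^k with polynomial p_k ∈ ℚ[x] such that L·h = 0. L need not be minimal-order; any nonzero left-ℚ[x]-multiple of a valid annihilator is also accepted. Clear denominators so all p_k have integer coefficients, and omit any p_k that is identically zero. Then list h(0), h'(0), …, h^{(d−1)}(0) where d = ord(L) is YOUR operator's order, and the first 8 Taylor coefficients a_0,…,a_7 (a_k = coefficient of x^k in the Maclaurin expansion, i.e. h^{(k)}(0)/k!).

f: a_k = 1, 1, -1/2, 1/2, -5/8, 7/8, -21/16, 33/16, …
g: a_k = 0, -4, 0, 64/3, 0, -1024/5, 0, 16384/7, …
f·g: L₀ = L_f ⊗_s L_g, ord ≤ 1·2.
L = (3 - 32·x - 16·x^2) + (-2 + 28·x + 96·x^2 + 64·x^3)·Dx + (1 + 4·x + 20·x^2 + 64·x^3 + 64·x^4)·Dx^2  (order 2).
h: a_k = 0, -4, -4, 70/3, 58/3, -6389/30, -5929/30, 1022653/420, …
ICs: h(0) = 0, h′(0) = -4.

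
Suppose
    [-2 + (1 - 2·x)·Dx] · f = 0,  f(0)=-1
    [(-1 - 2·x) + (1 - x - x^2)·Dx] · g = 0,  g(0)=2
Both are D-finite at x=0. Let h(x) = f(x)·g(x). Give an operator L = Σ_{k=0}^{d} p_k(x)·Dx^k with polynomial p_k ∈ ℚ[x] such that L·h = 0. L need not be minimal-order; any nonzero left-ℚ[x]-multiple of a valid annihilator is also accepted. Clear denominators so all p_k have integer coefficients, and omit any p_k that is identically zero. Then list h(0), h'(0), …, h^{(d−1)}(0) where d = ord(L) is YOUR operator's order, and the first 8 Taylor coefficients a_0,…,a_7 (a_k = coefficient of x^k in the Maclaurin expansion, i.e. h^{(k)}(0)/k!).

L = (-3 + 2·x + 6·x^2) + (1 - 3·x + x^2 + 2·x^3)·Dx  (order 1).
h: a_k = -2, -6, -16, -38, -86, -188, -402, -846, …
ICs: h(0) = -2.

f: a_k = -1, -2, -4, -8, -16, -32, -64, -128, …
g: a_k = 2, 2, 4, 6, 10, 16, 26, 42, …
Product ⇒ symmetric product L₀, ord ≤ 1.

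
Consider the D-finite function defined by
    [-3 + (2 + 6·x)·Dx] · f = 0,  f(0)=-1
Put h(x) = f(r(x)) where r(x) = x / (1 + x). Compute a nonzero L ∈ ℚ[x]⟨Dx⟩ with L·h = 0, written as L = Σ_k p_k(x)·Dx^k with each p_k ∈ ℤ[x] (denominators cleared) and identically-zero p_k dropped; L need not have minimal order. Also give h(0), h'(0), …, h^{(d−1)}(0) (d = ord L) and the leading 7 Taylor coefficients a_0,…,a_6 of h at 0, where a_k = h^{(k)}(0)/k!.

L = -3 + (2 + 10·x + 8·x^2)·Dx  (order 1).
h: a_k = -1, -3/2, 21/8, -87/16, 1677/128, -9069/256, 106305/1024, …
ICs: h(0) = -1.

f: a_k = -1, -3/2, 9/8, -27/16, 405/128, -1701/256, 15309/1024, …
f∘r: x↦r, Dx↦Dx/r' in L_f ⇒ L₀.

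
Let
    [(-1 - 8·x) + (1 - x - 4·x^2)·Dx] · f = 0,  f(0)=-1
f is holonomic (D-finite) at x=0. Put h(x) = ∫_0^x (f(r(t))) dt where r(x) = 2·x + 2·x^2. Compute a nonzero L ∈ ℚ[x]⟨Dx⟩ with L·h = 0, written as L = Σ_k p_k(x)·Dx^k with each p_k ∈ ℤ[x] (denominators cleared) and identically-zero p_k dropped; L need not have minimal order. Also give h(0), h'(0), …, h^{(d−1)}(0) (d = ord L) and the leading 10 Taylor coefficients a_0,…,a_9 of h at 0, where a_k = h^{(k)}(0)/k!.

L = (2 + 36·x + 96·x^2 + 64·x^3)·Dx + (-1 + 2·x + 18·x^2 + 32·x^3 + 16·x^4)·Dx^2  (order 2).
h: a_k = 0, -1, -1, -22/3, -28, -140, -692, -24840/7, -18576, -888400/9, …
ICs: h(0) = 0, h′(0) = -1.

f: a_k = -1, -1, -5, -9, -29, -65, -181, -441, -1165, -2929, …
L₀ from L_f via x↦r, Dx↦r'^{-1}Dx.
h=∫h₀ ⇒ L = L₀·Dx.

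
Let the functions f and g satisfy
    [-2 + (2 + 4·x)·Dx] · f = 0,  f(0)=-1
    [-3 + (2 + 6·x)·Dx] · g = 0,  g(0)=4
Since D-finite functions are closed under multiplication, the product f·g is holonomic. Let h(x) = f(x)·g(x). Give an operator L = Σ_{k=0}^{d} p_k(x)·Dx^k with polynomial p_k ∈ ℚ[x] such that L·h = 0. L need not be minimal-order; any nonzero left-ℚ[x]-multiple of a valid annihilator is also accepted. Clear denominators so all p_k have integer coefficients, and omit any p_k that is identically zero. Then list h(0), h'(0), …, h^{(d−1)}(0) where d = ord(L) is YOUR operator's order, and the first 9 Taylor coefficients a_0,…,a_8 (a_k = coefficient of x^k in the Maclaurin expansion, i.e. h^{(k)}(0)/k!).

f: a_k = -1, -1, 1/2, -1/2, 5/8, -7/8, 21/16, -33/16, 429/128, …
g: a_k = 4, 6, -9/2, 27/4, -405/32, 1701/64, -15309/256, 72171/512, -2814669/8192, …
Sym-product of L_f,L_g gives L₀ (≤ ord 1).
L = (-5 - 12·x) + (2 + 10·x + 12·x^2)·Dx  (order 1).
h: a_k = -4, -10, 1/2, -5/4, 101/32, -515/64, 5301/256, -27525/512, 1153005/8192, …
ICs: h(0) = -4.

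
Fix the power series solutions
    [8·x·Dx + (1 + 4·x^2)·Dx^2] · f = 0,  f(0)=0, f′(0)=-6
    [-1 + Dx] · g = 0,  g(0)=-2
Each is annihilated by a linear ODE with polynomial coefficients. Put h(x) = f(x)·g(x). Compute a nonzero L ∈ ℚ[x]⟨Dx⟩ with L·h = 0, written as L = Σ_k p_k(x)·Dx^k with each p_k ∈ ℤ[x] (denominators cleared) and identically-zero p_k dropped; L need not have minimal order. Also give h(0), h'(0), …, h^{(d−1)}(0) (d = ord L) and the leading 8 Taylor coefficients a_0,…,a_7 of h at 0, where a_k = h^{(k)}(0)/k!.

f: a_k = 0, -6, 0, 8, 0, -96/5, 0, 384/7, …
g: a_k = -2, -2, -1, -1/3, -1/12, -1/60, -1/360, -1/2520, …
h₀=f·g: eliminate ⇒ L₀, order ≤ 2·1.
L = (1 - 8·x + 4·x^2) + (-2 + 8·x - 8·x^2)·Dx + (1 + 4·x^2)·Dx^2  (order 2).
h: a_k = 0, 12, 12, -10, -14, 309/10, 215/6, -12763/140, …
ICs: h(0) = 0, h′(0) = 12.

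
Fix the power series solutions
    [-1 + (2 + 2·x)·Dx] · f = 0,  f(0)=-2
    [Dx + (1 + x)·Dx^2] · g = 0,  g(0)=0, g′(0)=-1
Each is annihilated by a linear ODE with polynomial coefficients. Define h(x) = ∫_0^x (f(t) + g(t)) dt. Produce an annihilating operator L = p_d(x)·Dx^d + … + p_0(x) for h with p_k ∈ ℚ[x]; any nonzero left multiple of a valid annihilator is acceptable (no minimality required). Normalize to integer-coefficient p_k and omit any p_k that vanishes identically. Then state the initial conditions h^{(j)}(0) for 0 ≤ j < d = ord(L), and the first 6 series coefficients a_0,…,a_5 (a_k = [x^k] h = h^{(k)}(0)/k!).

f: a_k = -2, -1, 1/4, -1/8, 5/64, -7/128, …
g: a_k = 0, -1, 1/2, -1/3, 1/4, -1/5, …
L₀ := lclm(L_f,L_g); ord L₀ ≤ 1+2.
h=∫h₀ ⇒ L = L₀·Dx.
L = Dx^2 + (5 + 5·x)·Dx^3 + (2 + 4·x + 2·x^2)·Dx^4  (order 4).
h: a_k = 0, -2, -1, 1/4, -11/96, 21/320, …
ICs: h(0) = 0, h′(0) = -2, h′′(0) = -2, h′′′(0) = 3/2.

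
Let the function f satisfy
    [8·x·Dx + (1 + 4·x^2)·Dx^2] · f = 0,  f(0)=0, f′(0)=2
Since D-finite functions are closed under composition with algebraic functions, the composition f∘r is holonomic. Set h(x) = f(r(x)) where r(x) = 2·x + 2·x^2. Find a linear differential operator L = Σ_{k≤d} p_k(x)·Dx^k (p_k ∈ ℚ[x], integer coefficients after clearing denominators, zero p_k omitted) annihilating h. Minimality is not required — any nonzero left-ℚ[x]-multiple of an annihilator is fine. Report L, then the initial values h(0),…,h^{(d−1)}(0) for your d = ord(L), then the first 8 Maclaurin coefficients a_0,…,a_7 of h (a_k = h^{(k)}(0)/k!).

L = (-2 + 32·x + 128·x^2 + 192·x^3 + 96·x^4)·Dx + (1 + 2·x + 16·x^2 + 64·x^3 + 80·x^4 + 32·x^5)·Dx^2  (order 2).
h: a_k = 0, 4, 4, -64/3, -64, 704/5, 3008/3, -2048/7, …
ICs: h(0) = 0, h′(0) = 4.

f: a_k = 0, 2, 0, -8/3, 0, 32/5, 0, -128/7, …
Change of var in L_f (x↦r) gives L₀.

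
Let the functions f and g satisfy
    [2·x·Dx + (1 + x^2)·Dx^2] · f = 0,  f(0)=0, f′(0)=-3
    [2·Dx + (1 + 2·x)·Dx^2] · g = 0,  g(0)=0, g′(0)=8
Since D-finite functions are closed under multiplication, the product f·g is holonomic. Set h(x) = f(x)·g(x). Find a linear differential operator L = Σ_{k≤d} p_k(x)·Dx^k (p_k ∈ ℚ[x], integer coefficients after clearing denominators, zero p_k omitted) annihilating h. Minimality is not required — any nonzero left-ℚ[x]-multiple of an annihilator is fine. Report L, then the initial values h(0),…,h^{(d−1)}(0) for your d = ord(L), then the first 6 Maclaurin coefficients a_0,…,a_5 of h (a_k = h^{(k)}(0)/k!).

f: a_k = 0, -3, 0, 1, 0, -3/5, …
g: a_k = 0, 8, -8, 32/3, -16, 128/5, …
Sym-product of L_f,L_g gives L₀ (≤ ord 4).
L = (24 + 80·x + 88·x^2 + 240·x^3 + 240·x^4 + 208·x^5 + 16·x^7)·Dx + (12 + 80·x + 332·x^2 + 608·x^3 + 880·x^4 + 744·x^5 + 560·x^6 + 24·x^7 + 56·x^8)·Dx^2 + (12 + 52·x + 168·x^2 + 372·x^3 + 516·x^4 + 564·x^5 + 384·x^6 + 276·x^7 + 24·x^8 + 32·x^9)·Dx^3 + (2 + 12·x + 34·x^2 + 64·x^3 + 87·x^4 + 96·x^5 + 84·x^6 + 48·x^7 + 33·x^8 + 4·x^9 + 4·x^10)·Dx^4  (order 4).
h: a_k = 0, 0, -24, 24, -24, 40, …
ICs: h(0) = 0, h′(0) = 0, h′′(0) = -48, h′′′(0) = 144.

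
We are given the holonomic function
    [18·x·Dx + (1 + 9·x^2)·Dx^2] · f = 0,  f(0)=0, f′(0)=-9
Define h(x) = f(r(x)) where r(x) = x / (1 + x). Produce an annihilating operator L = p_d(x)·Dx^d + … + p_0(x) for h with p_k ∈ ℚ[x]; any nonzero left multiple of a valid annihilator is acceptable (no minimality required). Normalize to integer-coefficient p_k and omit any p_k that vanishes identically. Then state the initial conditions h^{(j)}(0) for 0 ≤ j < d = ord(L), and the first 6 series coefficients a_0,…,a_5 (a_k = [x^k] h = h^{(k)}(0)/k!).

L = (2 + 20·x)·Dx + (1 + 2·x + 10·x^2)·Dx^2  (order 2).
h: a_k = 0, -9, 9, 18, -72, 36/5, …
ICs: h(0) = 0, h′(0) = -9.

f: a_k = 0, -9, 0, 27, 0, -729/5, …
Substitute x→r, Dx→(1/r')Dx; clear ⇒ L₀.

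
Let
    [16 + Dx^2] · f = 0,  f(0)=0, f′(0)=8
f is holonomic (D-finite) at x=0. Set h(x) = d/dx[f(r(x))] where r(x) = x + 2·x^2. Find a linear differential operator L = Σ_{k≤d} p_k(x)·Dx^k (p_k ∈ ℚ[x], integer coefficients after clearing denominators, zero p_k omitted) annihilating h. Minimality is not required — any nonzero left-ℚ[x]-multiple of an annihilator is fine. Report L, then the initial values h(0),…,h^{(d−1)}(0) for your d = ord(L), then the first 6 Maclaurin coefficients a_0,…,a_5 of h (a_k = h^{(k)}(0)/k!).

f: a_k = 0, 8, 0, -64/3, 0, 256/15, …
Change of var in L_f (x↦r) gives L₀.
h=h₀': d/dx-closure on L₀ ⇒ L.
L = (64 + 256·x + 1536·x^2 + 4096·x^3 + 4096·x^4) + (-12 - 48·x)·Dx + (1 + 8·x + 16·x^2)·Dx^2  (order 2).
h: a_k = 8, 32, -64, -512, -3584/3, 0, …
ICs: h(0) = 8, h′(0) = 32.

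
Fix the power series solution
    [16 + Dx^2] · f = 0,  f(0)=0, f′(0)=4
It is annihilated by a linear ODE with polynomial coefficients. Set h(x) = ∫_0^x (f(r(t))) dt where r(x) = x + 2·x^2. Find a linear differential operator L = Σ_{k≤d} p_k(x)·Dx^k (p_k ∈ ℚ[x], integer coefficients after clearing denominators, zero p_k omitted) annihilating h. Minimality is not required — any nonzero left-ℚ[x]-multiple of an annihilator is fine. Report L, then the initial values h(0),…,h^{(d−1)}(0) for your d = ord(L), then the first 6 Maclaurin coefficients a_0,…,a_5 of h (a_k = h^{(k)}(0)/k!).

f: a_k = 0, 4, 0, -32/3, 0, 128/15, …
L₀ from L_f via x↦r, Dx↦r'^{-1}Dx.
h=∫₀ˣh₀: take L = L₀·Dx.
L = (16 + 192·x + 768·x^2 + 1024·x^3)·Dx - 4·Dx^2 + (1 + 4·x)·Dx^3  (order 3).
h: a_k = 0, 0, 2, 8/3, -8/3, -64/5, …
ICs: h(0) = 0, h′(0) = 0, h′′(0) = 4.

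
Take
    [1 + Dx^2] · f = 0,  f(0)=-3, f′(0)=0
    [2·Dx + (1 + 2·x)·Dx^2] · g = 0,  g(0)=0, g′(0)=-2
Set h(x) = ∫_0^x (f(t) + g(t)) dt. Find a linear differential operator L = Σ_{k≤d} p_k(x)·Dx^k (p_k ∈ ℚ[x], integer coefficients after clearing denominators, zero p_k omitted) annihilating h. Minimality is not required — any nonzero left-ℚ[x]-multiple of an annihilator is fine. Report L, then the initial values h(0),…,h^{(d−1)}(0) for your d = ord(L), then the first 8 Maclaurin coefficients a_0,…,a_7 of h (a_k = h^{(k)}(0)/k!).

f: a_k = -3, 0, 3/2, 0, -1/8, 0, 1/240, 0, …
g: a_k = 0, -2, 2, -8/3, 4, -32/5, 32/3, -128/7, …
Weyl lclm of L_f,L_g ⇒ L₀ (ord ≤ 4).
h=∫₀ˣh₀: take L = L₀·Dx.
L = (50 + 8·x + 8·x^2)·Dx^2 + (9 + 22·x + 12·x^2 + 8·x^3)·Dx^3 + (50 + 8·x + 8·x^2)·Dx^4 + (9 + 22·x + 12·x^2 + 8·x^3)·Dx^5  (order 5).
h: a_k = 0, -3, -1, 7/6, -2/3, 31/40, -16/15, 2561/1680, …
ICs: h(0) = 0, h′(0) = -3, h′′(0) = -2, h′′′(0) = 7, h′′′′(0) = -16.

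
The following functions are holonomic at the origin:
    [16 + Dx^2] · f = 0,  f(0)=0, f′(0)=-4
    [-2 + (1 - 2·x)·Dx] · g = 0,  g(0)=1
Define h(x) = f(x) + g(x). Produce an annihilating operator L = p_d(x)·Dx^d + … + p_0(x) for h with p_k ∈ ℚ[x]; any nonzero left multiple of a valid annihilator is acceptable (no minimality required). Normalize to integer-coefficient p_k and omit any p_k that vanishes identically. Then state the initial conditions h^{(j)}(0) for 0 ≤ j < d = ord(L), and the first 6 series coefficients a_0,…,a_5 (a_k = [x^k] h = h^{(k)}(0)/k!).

L = (-160 + 256·x - 256·x^2) + (48 - 224·x + 384·x^2 - 256·x^3)·Dx + (-10 + 16·x - 16·x^2)·Dx^2 + (3 - 14·x + 24·x^2 - 16·x^3)·Dx^3  (order 3).
h: a_k = 1, -2, 4, 56/3, 16, 352/15, …
ICs: h(0) = 1, h′(0) = -2, h′′(0) = 8.

f: a_k = 0, -4, 0, 32/3, 0, -128/15, …
g: a_k = 1, 2, 4, 8, 16, 32, …
L₀ := lclm(L_f,L_g); ord L₀ ≤ 2+1.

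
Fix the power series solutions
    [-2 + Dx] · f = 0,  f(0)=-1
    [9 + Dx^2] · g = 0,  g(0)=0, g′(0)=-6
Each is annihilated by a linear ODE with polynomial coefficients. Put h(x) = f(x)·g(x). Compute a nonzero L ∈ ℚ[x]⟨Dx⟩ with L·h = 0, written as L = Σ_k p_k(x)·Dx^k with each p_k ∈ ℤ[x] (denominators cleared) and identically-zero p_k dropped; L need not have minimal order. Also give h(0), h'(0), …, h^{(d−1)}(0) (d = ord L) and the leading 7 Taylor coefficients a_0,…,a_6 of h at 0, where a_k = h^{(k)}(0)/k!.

L = 13 - 4·Dx + Dx^2  (order 2).
h: a_k = 0, 6, 12, 3, -10, -199/20, -23/10, …
ICs: h(0) = 0, h′(0) = 6.

f: a_k = -1, -2, -2, -4/3, -2/3, -4/15, -4/45, …
g: a_k = 0, -6, 0, 9, 0, -81/20, 0, …
f·g: L₀ = L_f ⊗_s L_g, ord ≤ 1·2.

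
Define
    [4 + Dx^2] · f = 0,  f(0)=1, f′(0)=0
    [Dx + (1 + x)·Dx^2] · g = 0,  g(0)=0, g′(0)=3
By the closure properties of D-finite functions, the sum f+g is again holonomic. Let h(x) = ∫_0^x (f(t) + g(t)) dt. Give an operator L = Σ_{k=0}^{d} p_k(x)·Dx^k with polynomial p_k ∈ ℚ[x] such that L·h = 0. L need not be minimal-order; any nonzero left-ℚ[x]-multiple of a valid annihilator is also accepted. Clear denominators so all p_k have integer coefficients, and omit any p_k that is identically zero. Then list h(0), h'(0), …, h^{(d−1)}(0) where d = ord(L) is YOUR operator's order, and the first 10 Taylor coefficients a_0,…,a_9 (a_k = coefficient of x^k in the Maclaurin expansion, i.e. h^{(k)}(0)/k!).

L = (20 + 16·x + 8·x^2)·Dx^2 + (12 + 28·x + 24·x^2 + 8·x^3)·Dx^3 + (5 + 4·x + 2·x^2)·Dx^4 + (3 + 7·x + 6·x^2 + 2·x^3)·Dx^5  (order 5).
h: a_k = 0, 1, 3/2, -7/6, 1/4, -1/60, 1/10, -53/630, 3/56, -929/22680, …
ICs: h(0) = 0, h′(0) = 1, h′′(0) = 3, h′′′(0) = -7, h′′′′(0) = 6.

f: a_k = 1, 0, -2, 0, 2/3, 0, -4/45, 0, 2/315, 0, …
g: a_k = 0, 3, -3/2, 1, -3/4, 3/5, -1/2, 3/7, -3/8, 1/3, …
h₀=f+g: left-lcm gives L₀, ord ≤ 4.
Integrate: L := L₀·Dx.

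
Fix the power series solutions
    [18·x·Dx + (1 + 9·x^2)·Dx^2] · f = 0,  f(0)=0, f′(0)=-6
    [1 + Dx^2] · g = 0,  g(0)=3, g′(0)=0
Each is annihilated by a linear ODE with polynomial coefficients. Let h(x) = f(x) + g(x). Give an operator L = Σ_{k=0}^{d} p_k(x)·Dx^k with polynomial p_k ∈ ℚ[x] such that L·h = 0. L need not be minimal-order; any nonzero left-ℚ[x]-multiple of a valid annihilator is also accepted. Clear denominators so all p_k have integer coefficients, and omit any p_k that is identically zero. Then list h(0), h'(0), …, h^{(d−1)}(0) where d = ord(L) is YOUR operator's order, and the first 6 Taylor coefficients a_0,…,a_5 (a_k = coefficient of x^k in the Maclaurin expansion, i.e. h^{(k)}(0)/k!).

L = (-1926·x + 17820·x^3 + 1458·x^5)·Dx + (-17 + 351·x^2 + 4617·x^4 + 729·x^6)·Dx^2 + (-1926·x + 17820·x^3 + 1458·x^5)·Dx^3 + (-17 + 351·x^2 + 4617·x^4 + 729·x^6)·Dx^4  (order 4).
h: a_k = 3, -6, -3/2, 18, 1/8, -486/5, …
ICs: h(0) = 3, h′(0) = -6, h′′(0) = -3, h′′′(0) = 108.

f: a_k = 0, -6, 0, 18, 0, -486/5, …
g: a_k = 3, 0, -3/2, 0, 1/8, 0, …
Sum ⇒ L₀ = lclm(L_f,L_g) in ℚ(x)⟨Dx⟩.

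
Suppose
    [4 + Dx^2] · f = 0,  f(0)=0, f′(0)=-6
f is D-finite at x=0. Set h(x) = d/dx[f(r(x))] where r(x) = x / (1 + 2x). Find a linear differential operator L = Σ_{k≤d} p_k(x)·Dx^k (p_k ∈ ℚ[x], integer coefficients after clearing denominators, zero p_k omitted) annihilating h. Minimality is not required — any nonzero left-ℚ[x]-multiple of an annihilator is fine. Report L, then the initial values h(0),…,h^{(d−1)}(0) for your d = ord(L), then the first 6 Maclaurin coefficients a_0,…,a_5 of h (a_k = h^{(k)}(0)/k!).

L = (28 + 96·x + 96·x^2) + (12 + 72·x + 144·x^2 + 96·x^3)·Dx + (1 + 8·x + 24·x^2 + 32·x^3 + 16·x^4)·Dx^2  (order 2).
h: a_k = -6, 24, -60, 96, -4, -720, …
ICs: h(0) = -6, h′(0) = 24.

f: a_k = 0, -6, 0, 4, 0, -4/5, …
Change of var in L_f (x↦r) gives L₀.
h=h₀': d/dx-closure on L₀ ⇒ L.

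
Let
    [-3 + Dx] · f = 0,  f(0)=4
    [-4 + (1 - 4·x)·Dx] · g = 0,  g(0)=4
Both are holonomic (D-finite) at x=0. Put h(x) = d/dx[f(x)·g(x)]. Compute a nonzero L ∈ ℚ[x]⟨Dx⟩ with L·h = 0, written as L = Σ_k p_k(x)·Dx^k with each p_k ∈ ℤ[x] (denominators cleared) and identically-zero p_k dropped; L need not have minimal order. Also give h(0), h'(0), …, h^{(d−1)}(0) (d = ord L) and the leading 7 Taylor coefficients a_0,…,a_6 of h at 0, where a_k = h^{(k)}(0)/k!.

L = (65 - 168·x + 144·x^2) + (-7 + 40·x - 48·x^2)·Dx  (order 1).
h: a_k = 112, 1040, 6456, 34648, 173402, 4162134/5, 3884707, …
ICs: h(0) = 112.

f: a_k = 4, 12, 18, 18, 27/2, 81/10, 81/20, …
g: a_k = 4, 16, 64, 256, 1024, 4096, 16384, …
Sym-product of L_f,L_g gives L₀ (≤ ord 1).
h=h₀': d/dx-closure on L₀ ⇒ L.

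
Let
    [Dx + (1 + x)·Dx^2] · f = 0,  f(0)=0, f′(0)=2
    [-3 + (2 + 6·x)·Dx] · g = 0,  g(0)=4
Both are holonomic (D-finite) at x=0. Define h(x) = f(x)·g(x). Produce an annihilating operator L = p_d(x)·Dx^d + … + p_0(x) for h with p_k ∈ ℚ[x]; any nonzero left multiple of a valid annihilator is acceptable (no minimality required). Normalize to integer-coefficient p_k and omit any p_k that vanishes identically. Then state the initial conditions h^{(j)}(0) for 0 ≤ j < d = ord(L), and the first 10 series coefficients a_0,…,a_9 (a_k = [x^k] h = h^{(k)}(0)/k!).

L = (21 + 9·x) + (-8 - 24·x)·Dx + (4 + 28·x + 60·x^2 + 36·x^3)·Dx^2  (order 2).
h: a_k = 0, 8, 8, -37/3, 20, -2917/80, 17671/240, -719709/4480, 830323/2240, -229791643/258048, …
ICs: h(0) = 0, h′(0) = 8.

f: a_k = 0, 2, -1, 2/3, -1/2, 2/5, -1/3, 2/7, -1/4, 2/9, …
g: a_k = 4, 6, -9/2, 27/4, -405/32, 1701/64, -15309/256, 72171/512, -2814669/8192, 14073345/16384, …
Product ⇒ symmetric product L₀, ord ≤ 2.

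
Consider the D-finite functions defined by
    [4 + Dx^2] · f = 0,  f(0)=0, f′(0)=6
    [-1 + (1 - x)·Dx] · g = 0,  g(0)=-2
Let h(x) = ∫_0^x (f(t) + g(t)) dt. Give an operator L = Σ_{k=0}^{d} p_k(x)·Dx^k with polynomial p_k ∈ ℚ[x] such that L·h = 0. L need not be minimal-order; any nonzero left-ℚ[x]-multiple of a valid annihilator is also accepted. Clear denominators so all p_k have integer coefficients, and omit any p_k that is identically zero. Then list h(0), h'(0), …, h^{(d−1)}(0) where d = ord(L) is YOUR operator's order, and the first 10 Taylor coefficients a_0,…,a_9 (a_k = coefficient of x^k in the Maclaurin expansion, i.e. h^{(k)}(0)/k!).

L = (-20 + 16·x - 8·x^2)·Dx + (12 - 28·x + 24·x^2 - 8·x^3)·Dx^2 + (-5 + 4·x - 2·x^2)·Dx^3 + (3 - 7·x + 6·x^2 - 2·x^3)·Dx^4  (order 4).
h: a_k = 0, -2, 2, -2/3, -3/2, -2/5, -1/5, -2/7, -109/420, -2/9, …
ICs: h(0) = 0, h′(0) = -2, h′′(0) = 4, h′′′(0) = -4.

f: a_k = 0, 6, 0, -4, 0, 4/5, 0, -8/105, 0, 4/945, …
g: a_k = -2, -2, -2, -2, -2, -2, -2, -2, -2, -2, …
L₀ := lclm(L_f,L_g); ord L₀ ≤ 2+1.
h=∫h₀ ⇒ L = L₀·Dx.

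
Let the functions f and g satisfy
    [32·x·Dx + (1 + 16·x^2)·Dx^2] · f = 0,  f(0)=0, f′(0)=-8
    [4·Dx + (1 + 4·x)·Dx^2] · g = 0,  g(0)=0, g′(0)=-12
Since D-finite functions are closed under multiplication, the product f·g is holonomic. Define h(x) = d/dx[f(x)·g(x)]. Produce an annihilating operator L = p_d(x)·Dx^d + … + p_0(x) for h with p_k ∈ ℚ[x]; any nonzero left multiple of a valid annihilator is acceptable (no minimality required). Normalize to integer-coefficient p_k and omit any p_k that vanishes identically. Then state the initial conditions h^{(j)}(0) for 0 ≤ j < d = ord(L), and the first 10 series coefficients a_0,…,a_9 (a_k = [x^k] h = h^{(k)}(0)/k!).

L = (1536 + 11264·x + 81920·x^2 + 638976·x^3 + 1966080·x^4 + 3407872·x^5 + 4194304·x^7) + (288 + 7936·x + 78848·x^2 + 495616·x^3 + 2228224·x^4 + 6094848·x^5 + 9175040·x^6 + 3145728·x^7 + 14680064·x^8)·Dx + (48 + 1024·x + 12288·x^2 + 79872·x^3 + 368640·x^4 + 1277952·x^5 + 3145728·x^6 + 4718592·x^7 + 3145728·x^8 + 8388608·x^9)·Dx^2 + (5 + 72·x + 592·x^2 + 3584·x^3 + 16896·x^4 + 61440·x^5 + 172032·x^6 + 393216·x^7 + 589824·x^8 + 524288·x^9 + 1048576·x^10)·Dx^3  (order 3).
h: a_k = 0, 192, -576, 0, -2560, 212992/5, -630784/5, 0, -23789568/35, 1103101952/105, …
ICs: h(0) = 0, h′(0) = 192, h′′(0) = -1152.

f: a_k = 0, -8, 0, 128/3, 0, -2048/5, 0, 32768/7, 0, -524288/9, …
g: a_k = 0, -12, 24, -64, 192, -3072/5, 2048, -49152/7, 24576, -262144/3, …
f·g: L₀ = L_f ⊗_s L_g, ord ≤ 2·2.
h₀' ⇒ L via d/dx closure of L₀.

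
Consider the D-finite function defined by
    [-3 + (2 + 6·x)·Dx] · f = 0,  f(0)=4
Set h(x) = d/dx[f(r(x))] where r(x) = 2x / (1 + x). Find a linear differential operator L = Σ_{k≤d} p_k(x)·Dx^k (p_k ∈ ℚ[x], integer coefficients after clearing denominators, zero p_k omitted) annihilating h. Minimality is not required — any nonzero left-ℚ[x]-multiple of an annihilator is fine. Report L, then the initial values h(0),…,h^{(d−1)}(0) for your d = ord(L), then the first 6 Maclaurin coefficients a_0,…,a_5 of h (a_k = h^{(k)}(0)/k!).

L = (-5 - 14·x) + (-1 - 8·x - 7·x^2)·Dx  (order 1).
h: a_k = 12, -60, 306, -1722, 20685/2, -128961/2, …
ICs: h(0) = 12.

f: a_k = 4, 6, -9/2, 27/4, -405/32, 1701/64, …
f∘r: x↦r, Dx↦Dx/r' in L_f ⇒ L₀.
Derive L from L₀ (diff closure).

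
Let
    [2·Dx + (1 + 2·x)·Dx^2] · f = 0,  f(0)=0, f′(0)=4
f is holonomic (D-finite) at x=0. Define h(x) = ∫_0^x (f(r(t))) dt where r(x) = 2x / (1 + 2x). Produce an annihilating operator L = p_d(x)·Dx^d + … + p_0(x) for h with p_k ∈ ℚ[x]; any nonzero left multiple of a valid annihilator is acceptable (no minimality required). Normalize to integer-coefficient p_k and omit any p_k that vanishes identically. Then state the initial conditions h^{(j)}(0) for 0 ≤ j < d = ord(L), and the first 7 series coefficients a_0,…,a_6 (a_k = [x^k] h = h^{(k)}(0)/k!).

f: a_k = 0, 4, -4, 16/3, -8, 64/5, -64/3, …
L₀ from L_f via x↦r, Dx↦r'^{-1}Dx.
Integrate: L := L₀·Dx.
L = (8 + 24·x)·Dx^2 + (1 + 8·x + 12·x^2)·Dx^3  (order 3).
h: a_k = 0, 0, 4, -32/3, 104/3, -128, 7744/15, …
ICs: h(0) = 0, h′(0) = 0, h′′(0) = 8.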